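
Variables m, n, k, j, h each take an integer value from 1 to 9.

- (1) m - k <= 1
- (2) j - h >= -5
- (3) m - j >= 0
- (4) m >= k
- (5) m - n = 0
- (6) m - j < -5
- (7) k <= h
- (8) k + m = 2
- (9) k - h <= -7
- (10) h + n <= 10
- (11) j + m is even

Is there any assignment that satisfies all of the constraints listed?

Unsatisfiable

Constraints 1, 2, 3, and 9 give j − h ≥ -5, h − k ≥ 7, k − m ≥ -1, m − j ≥ 0.
Adding all 4 inequalities: the left sides telescope to 0, and the right sides sum to (-5) + 7 + (-1) + 0 = 1. So 0 ≥ 1, which is false.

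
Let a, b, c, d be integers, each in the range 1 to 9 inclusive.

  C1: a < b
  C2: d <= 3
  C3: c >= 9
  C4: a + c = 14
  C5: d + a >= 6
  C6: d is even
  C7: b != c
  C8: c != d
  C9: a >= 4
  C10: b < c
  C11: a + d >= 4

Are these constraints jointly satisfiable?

Satisfiable

Setting (a, b, c, d) = (5, 6, 9, 2) satisfies everything: constraint 4: a + c = 14; constraint 5: d + a = 7; constraint 11: a + d = 7, and the others follow.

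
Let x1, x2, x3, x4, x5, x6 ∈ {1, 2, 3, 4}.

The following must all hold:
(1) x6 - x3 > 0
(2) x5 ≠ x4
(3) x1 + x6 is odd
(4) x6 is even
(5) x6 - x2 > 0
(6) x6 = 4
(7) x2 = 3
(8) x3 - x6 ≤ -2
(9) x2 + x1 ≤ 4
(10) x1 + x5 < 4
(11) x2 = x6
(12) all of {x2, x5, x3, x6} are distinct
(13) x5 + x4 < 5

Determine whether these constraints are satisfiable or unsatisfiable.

Constraint 7 fixes x2 = 3 and constraint 6 fixes x6 = 4, but constraint 11 requires x2 = x6. Since 3 ≠ 4, contradiction.

Unsatisfiable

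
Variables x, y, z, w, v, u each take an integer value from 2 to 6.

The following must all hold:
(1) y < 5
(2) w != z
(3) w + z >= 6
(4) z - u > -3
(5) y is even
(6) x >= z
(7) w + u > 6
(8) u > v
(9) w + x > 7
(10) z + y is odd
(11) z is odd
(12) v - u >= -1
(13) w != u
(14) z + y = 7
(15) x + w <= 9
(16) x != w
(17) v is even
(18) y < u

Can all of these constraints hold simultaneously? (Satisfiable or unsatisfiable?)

Satisfiable

The assignment x = 5, y = 4, z = 3, w = 4, v = 4, u = 5 works:
  constraint 3 holds since w + z = 7.
  constraint 4 holds since z - u = -2.
  constraint 7 holds since w + u = 9.
The rest check out directly.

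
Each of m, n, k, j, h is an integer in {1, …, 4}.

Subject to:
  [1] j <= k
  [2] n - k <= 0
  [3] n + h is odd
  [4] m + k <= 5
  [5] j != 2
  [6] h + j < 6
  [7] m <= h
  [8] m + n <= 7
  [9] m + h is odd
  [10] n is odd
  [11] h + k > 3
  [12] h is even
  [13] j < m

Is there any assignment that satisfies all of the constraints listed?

Satisfiable

Take m = 3, n = 1, k = 2, j = 1, h = 4. Then constraint 2: n - k = -1; constraint 4: m + k = 5, and every other listed constraint is also met.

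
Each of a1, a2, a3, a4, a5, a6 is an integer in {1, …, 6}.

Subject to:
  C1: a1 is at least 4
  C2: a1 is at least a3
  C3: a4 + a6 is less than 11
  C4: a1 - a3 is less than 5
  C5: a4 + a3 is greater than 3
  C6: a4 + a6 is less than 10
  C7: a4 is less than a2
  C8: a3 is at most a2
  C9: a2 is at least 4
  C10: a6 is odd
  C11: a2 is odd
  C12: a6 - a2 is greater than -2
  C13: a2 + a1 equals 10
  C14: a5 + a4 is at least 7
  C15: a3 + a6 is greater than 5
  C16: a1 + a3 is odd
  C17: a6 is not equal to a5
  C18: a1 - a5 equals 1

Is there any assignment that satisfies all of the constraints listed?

Satisfiable

The assignment a1 = 5, a2 = 5, a3 = 2, a4 = 4, a5 = 4, a6 = 5 works:
  constraint 3 holds since a4 + a6 = 9.
  constraint 4 holds since a1 - a3 = 3.
  constraint 5 holds since a4 + a3 = 6.
The rest check out directly.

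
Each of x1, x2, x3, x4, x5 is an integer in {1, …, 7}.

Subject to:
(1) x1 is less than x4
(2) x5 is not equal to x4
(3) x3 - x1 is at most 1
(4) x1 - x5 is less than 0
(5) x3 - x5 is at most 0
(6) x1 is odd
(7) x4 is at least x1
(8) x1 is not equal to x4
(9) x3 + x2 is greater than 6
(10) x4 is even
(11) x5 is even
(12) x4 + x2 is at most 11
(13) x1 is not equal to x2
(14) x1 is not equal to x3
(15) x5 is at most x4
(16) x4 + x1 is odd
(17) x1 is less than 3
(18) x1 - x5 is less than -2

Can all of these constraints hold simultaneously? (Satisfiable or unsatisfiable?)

Try x1 = 1, x2 = 5, x3 = 2, x4 = 6, x5 = 4.
Check constraint 3: x3 - x1 = 1; constraint 4: x1 - x5 = -3; constraint 5: x3 - x5 = -2. The remaining constraints are straightforward to verify.

Satisfiable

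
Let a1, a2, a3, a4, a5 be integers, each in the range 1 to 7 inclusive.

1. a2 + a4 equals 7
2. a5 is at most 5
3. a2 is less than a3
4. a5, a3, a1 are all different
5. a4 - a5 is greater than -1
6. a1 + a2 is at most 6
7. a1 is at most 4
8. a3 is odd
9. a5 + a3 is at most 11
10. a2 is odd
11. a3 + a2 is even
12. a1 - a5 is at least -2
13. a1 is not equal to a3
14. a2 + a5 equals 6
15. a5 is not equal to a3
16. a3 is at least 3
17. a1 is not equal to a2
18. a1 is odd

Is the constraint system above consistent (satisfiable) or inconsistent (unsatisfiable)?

Satisfiable

Try a1 = 1, a2 = 3, a3 = 7, a4 = 4, a5 = 3.
Check constraint 1: a2 + a4 = 7; constraint 5: a4 - a5 = 1; constraint 6: a1 + a2 = 4. The remaining constraints are straightforward to verify.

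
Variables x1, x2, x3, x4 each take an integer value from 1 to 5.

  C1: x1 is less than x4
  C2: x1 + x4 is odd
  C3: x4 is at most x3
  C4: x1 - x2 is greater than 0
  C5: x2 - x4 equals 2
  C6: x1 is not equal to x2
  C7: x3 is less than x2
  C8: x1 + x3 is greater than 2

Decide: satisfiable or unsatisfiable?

Unsatisfiable

Constraints 1, 3, 4, and 7 give x1 < x4, x4 ≤ x3, x3 < x2, x2 < x1. Chaining: x1 < x4 ≤ x3 < x2 < x1, which forces x1 < x1 — impossible.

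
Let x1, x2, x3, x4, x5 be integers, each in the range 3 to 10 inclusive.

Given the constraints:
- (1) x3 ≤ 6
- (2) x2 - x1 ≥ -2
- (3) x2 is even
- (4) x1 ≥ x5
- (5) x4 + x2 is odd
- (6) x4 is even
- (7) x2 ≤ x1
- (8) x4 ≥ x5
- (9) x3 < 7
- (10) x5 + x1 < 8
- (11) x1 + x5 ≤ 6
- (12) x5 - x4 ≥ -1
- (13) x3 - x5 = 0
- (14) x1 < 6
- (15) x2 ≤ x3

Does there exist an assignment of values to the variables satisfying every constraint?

Constraint 6 makes x4 even and constraint 3 makes x2 even, so x4 + x2 must be even. Constraint 5 says x4 + x2 is odd — contradiction.

Unsatisfiable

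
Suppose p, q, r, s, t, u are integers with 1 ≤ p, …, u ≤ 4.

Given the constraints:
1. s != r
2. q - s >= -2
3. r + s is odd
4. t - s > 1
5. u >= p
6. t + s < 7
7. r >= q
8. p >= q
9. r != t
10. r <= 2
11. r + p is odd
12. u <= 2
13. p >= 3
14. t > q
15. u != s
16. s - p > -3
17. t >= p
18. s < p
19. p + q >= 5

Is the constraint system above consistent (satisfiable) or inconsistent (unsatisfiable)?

Unsatisfiable

From constraints 5 and 12: p ≤ u ≤ 2. From constraints 7 and 10: q ≤ r ≤ 2. Hence p + q ≤ 4. But constraint 19 requires p + q ≥ 5, and 5 > 4. Contradiction.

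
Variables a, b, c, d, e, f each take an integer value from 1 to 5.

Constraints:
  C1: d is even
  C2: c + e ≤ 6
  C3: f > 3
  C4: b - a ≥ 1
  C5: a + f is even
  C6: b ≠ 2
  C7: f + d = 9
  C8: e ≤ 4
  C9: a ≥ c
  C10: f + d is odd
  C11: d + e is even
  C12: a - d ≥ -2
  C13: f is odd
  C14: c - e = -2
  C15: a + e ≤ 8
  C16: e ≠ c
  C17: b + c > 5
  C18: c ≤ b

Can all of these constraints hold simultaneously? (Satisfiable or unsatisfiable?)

Satisfiable

Try a = 3, b = 5, c = 2, d = 4, e = 4, f = 5.
Check constraint 2: c + e = 6; constraint 4: b - a = 2; constraint 7: f + d = 9. The remaining constraints are straightforward to verify.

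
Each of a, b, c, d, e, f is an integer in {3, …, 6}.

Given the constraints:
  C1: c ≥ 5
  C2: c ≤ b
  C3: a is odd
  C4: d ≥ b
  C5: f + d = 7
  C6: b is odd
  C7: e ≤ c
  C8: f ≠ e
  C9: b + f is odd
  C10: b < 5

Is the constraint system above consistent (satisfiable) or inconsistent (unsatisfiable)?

From constraints 1 and 2: b ≥ c and c ≥ 5, so b ≥ 5. From constraint 10: b ≤ 4. But 4 < 5, so no value of b works.

Unsatisfiable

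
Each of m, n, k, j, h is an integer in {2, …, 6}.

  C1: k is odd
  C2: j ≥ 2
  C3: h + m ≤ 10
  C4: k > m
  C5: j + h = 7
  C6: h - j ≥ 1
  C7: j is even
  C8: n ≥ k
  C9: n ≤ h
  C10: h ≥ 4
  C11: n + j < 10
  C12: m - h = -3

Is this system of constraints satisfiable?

Satisfiable

The assignment m = 2, n = 5, k = 5, j = 2, h = 5 works:
  constraint 3 holds since h + m = 7.
  constraint 5 holds since j + h = 7.
  constraint 6 holds since h - j = 3.
The rest check out directly.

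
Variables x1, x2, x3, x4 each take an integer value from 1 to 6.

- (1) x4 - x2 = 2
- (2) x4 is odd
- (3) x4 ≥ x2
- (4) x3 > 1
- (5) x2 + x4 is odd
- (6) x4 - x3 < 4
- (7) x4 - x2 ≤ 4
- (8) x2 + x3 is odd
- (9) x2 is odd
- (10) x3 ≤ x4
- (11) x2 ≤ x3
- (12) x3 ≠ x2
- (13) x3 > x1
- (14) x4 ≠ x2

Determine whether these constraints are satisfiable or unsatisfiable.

Unsatisfiable

Constraint 9 makes x2 odd and constraint 2 makes x4 odd, so x2 + x4 must be even. Constraint 5 says x2 + x4 is odd — contradiction.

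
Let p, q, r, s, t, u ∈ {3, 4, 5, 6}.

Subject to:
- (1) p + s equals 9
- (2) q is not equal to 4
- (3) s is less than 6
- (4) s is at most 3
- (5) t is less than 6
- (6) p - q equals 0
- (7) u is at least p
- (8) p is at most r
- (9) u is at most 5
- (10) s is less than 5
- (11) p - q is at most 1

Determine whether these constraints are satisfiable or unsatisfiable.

Unsatisfiable

From constraints 7 and 9: p ≤ u ≤ 5. From constraint 4: s ≤ 3. Hence p + s ≤ 8. But constraint 1 requires p + s = 9, and 9 > 8. Contradiction.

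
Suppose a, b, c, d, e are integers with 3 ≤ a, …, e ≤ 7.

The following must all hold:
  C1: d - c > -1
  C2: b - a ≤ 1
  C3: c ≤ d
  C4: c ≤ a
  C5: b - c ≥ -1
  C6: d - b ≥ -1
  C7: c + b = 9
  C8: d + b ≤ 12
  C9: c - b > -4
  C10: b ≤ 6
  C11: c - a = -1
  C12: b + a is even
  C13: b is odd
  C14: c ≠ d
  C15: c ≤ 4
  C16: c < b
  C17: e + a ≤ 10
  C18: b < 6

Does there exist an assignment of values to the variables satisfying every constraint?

Satisfiable

Try a = 5, b = 5, c = 4, d = 5, e = 3.
Check constraint 1: d - c = 1; constraint 2: b - a = 0; constraint 5: b - c = 1. The remaining constraints are straightforward to verify.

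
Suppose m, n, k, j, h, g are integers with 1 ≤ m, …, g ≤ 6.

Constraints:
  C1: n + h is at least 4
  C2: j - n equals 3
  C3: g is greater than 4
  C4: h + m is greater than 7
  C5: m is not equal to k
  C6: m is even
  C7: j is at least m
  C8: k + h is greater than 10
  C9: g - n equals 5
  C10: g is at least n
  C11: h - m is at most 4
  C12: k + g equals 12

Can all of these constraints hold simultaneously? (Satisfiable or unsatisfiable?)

Satisfiable

Try m = 4, n = 1, k = 6, j = 4, h = 6, g = 6.
Check constraint 1: n + h = 7; constraint 2: j - n = 3; constraint 4: h + m = 10. The remaining constraints are straightforward to verify.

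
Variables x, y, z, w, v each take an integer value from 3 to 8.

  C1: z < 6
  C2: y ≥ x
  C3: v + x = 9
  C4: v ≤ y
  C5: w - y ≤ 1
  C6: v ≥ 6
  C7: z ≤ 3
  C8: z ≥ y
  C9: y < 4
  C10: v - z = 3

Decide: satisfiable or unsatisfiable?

Unsatisfiable

From constraints 4 and 6: y ≥ v and v ≥ 6, so y ≥ 6. From constraints 7 and 8: y ≤ z and z ≤ 3, so y ≤ 3. But 3 < 6, so no value of y works.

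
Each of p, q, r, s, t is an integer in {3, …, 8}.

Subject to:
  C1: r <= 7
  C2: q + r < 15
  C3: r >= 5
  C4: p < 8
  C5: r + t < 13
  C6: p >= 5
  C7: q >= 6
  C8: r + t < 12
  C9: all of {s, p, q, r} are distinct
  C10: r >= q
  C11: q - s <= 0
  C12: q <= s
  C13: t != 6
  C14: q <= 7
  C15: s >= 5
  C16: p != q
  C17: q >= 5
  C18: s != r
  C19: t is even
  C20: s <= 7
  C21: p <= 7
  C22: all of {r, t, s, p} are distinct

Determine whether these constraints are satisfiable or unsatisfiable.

Constraints 1, 3, 6, 14, 15, 17, 20, and 21 confine each of s, p, q, r to the 3 values {5, …, 7}.
Constraint 9 requires all 4 of them to be distinct, but only 3 values are available — impossible by the pigeonhole principle.

Unsatisfiable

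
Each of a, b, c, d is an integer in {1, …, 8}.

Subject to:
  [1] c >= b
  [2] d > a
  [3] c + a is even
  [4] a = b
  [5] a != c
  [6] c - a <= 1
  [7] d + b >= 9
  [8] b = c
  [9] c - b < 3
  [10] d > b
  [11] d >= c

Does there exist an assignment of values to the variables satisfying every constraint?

From constraints 4 and 8, a = b = c, so a = c. But constraint 5 says a ≠ c. Contradiction.

Unsatisfiable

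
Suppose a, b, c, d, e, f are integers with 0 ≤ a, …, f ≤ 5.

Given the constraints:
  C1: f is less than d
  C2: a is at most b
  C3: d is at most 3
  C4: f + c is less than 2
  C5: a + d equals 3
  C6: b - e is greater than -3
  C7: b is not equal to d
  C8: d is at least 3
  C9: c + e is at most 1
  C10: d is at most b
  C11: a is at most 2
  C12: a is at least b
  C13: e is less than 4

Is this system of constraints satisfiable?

Unsatisfiable

From constraints 8 and 10: b ≥ d and d ≥ 3, so b ≥ 3. From constraints 11 and 12: b ≤ a and a ≤ 2, so b ≤ 2. But 2 < 3, so no value of b works.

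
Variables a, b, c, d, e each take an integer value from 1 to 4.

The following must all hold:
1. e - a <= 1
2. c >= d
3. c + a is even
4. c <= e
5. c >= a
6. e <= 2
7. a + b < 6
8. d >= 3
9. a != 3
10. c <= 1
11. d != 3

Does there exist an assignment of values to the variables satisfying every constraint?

Unsatisfiable

From constraints 2 and 8: c ≥ d and d ≥ 3, so c ≥ 3. From constraints 4 and 6: c ≤ e and e ≤ 2, so c ≤ 2. But 2 < 3, so no value of c works.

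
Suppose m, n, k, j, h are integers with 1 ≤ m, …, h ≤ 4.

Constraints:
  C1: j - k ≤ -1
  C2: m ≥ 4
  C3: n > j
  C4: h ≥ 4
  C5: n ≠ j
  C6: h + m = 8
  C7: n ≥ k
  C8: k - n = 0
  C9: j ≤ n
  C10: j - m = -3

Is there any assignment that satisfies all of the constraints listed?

Try m = 4, n = 3, k = 3, j = 1, h = 4.
Check constraint 1: j - k = -2; constraint 6: h + m = 8. The remaining constraints are straightforward to verify.

Satisfiable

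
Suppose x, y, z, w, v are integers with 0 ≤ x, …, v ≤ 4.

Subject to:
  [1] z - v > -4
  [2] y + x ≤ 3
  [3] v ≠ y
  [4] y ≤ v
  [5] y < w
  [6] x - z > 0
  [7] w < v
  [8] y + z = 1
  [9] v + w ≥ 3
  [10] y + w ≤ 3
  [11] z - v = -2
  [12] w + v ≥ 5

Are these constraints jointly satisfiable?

Try x = 3, y = 0, z = 1, w = 2, v = 3.
Check constraint 1: z - v = -2; constraint 2: y + x = 3. The remaining constraints are straightforward to verify.

Satisfiable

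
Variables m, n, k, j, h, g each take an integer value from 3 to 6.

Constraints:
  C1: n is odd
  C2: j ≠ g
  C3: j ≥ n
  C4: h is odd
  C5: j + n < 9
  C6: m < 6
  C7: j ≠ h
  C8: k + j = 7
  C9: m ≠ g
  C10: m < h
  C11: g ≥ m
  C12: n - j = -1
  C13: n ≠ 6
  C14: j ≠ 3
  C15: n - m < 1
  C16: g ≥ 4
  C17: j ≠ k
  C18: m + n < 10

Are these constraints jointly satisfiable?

The assignment m = 4, n = 3, k = 3, j = 4, h = 5, g = 6 works:
  constraint 5 holds since j + n = 7.
  constraint 8 holds since k + j = 7.
The rest check out directly.

Satisfiable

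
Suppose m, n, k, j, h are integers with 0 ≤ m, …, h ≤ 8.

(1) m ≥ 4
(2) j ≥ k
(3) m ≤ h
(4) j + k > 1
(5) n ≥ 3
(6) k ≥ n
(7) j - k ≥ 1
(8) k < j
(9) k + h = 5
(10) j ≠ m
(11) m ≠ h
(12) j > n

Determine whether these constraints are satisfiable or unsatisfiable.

Unsatisfiable

From constraints 5 and 6: k ≥ n ≥ 3. From constraints 1 and 3: h ≥ m ≥ 4. Hence k + h ≥ 7. But constraint 9 requires k + h = 5, and 5 < 7. Contradiction.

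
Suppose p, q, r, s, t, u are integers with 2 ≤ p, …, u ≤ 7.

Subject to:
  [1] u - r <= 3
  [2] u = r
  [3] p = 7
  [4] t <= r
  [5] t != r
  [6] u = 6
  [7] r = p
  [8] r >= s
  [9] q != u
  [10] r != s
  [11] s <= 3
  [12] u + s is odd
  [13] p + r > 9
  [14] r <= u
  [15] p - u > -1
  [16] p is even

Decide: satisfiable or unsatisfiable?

Constraint 6 fixes u = 6 and constraint 3 fixes p = 7. Constraints 2 and 7 give u = r = p, so u = p. But 6 ≠ 7 — contradiction.

Unsatisfiable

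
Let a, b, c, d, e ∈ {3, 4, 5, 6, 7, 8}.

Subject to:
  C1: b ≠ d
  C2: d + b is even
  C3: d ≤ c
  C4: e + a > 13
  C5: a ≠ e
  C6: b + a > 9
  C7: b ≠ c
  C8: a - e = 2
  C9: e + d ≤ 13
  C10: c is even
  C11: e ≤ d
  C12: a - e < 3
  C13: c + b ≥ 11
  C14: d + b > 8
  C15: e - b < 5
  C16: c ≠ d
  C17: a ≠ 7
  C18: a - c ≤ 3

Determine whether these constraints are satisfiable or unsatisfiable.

One satisfying assignment is a = 8, b = 3, c = 8, d = 7, e = 6.
For the less obvious constraints — constraint 4: e + a = 14; constraint 6: b + a = 11; constraint 8: a - e = 2 — and the others hold by inspection.

Satisfiable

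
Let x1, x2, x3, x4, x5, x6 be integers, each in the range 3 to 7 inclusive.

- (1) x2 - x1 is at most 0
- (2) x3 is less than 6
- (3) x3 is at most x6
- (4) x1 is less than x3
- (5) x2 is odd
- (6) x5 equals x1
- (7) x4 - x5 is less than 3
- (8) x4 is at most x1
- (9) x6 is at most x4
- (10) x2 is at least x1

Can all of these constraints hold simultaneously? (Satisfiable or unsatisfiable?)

Constraints 3, 4, 8, and 9 give x3 ≤ x6, x6 ≤ x4, x4 ≤ x1, x1 < x3. Chaining: x3 ≤ x6 ≤ x4 ≤ x1 < x3, which forces x3 < x3 — impossible.

Unsatisfiable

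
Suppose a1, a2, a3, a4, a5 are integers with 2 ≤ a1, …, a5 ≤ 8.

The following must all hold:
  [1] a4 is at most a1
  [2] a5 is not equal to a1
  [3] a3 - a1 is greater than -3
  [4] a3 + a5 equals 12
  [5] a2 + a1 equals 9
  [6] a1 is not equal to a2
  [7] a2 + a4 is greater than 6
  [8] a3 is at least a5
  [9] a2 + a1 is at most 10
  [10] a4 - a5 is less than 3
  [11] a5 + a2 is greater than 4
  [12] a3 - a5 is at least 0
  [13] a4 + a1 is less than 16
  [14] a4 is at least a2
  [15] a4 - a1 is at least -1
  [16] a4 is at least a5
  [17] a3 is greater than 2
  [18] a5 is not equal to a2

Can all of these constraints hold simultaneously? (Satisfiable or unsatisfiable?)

Satisfiable

Setting (a1, a2, a3, a4, a5) = (7, 2, 7, 7, 5) satisfies everything: constraint 3: a3 - a1 = 0; constraint 4: a3 + a5 = 12, and the others follow.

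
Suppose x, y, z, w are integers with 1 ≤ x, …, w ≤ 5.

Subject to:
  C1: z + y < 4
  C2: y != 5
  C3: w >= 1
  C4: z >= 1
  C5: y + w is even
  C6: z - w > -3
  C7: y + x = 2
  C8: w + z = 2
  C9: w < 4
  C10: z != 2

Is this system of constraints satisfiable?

One satisfying assignment is x = 1, y = 1, z = 1, w = 1.
For the less obvious constraints — constraint 1: z + y = 2; constraint 6: z - w = 0 — and the others hold by inspection.

Satisfiable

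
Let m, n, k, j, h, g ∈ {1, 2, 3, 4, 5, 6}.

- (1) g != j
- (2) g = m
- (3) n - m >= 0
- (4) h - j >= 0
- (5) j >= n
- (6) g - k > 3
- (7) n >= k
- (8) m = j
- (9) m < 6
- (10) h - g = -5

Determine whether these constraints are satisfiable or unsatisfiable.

From constraints 2 and 8, g = m = j, so g = j. But constraint 1 says g ≠ j. Contradiction.

Unsatisfiable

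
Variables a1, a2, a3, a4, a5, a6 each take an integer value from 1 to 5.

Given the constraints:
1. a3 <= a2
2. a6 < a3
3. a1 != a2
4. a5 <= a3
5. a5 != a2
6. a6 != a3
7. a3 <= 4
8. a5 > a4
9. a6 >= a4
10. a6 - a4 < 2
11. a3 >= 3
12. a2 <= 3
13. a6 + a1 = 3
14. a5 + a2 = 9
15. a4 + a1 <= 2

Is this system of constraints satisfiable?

From constraints 4 and 7: a5 ≤ a3 ≤ 4. From constraint 12: a2 ≤ 3. Hence a5 + a2 ≤ 7. But constraint 14 requires a5 + a2 = 9, and 9 > 7. Contradiction.

Unsatisfiable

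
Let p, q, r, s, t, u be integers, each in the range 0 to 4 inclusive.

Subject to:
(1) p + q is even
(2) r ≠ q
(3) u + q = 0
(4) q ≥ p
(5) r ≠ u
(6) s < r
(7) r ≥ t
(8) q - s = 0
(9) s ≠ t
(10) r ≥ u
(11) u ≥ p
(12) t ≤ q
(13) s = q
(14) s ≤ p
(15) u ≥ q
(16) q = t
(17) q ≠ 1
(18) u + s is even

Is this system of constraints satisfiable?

From constraints 13 and 16, s = q = t, so s = t. But constraint 9 says s ≠ t. Contradiction.

Unsatisfiable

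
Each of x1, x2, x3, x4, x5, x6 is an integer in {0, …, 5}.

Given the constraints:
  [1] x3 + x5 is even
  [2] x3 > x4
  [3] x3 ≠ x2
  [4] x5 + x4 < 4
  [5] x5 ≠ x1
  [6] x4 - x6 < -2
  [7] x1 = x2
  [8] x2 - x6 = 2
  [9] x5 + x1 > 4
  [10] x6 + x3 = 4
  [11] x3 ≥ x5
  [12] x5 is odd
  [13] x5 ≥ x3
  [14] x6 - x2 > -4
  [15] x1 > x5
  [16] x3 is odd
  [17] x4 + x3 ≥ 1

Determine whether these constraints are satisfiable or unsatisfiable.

Take x1 = 5, x2 = 5, x3 = 1, x4 = 0, x5 = 1, x6 = 3. Then constraint 4: x5 + x4 = 1; constraint 6: x4 - x6 = -3, and every other listed constraint is also met.

Satisfiable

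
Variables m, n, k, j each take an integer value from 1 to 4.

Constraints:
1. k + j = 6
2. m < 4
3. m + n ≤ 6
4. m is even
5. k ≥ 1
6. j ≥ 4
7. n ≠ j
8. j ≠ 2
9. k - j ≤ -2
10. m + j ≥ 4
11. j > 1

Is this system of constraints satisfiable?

Satisfiable

One satisfying assignment is m = 2, n = 2, k = 2, j = 4.
For the less obvious constraints — constraint 1: k + j = 6; constraint 3: m + n = 4 — and the others hold by inspection.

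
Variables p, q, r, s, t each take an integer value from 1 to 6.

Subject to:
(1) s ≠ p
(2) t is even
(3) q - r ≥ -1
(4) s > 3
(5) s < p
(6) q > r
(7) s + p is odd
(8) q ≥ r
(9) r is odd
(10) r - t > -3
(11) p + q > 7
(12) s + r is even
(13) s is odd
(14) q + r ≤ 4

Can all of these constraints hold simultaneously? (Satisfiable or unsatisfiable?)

Setting (p, q, r, s, t) = (6, 3, 1, 5, 2) satisfies everything: constraint 3: q - r = 2; constraint 10: r - t = -1, and the others follow.

Satisfiable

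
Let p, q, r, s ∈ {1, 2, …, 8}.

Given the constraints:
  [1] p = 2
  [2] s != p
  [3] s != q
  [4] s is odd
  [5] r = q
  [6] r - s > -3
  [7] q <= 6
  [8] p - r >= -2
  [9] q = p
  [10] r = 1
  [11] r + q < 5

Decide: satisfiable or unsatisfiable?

Constraint 10 fixes r = 1 and constraint 1 fixes p = 2. Constraints 5 and 9 give r = q = p, so r = p. But 1 ≠ 2 — contradiction.

Unsatisfiable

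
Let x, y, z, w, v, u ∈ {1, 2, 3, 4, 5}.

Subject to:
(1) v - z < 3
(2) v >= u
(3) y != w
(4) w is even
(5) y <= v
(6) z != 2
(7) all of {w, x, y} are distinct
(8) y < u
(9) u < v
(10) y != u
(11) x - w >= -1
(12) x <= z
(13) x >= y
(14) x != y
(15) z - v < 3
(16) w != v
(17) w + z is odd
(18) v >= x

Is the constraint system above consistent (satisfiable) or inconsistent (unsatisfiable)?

Satisfiable

Setting (x, y, z, w, v, u) = (3, 1, 5, 4, 5, 3) satisfies everything: constraint 1: v - z = 0; constraint 11: x - w = -1; constraint 15: z - v = 0, and the others follow.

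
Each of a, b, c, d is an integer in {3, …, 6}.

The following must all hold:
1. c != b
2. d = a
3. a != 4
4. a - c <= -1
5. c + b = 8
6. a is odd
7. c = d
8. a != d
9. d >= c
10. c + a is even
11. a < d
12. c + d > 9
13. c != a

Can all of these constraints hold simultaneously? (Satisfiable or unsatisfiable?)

From constraints 2 and 7, c = d = a, so c = a. But constraint 13 says c ≠ a. Contradiction.

Unsatisfiable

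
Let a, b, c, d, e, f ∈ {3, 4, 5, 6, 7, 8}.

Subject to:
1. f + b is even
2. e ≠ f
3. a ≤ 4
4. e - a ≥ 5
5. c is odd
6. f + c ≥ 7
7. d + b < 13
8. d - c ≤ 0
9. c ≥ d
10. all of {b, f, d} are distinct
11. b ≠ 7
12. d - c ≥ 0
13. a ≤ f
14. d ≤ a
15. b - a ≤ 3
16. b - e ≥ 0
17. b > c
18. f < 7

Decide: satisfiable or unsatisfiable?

Unsatisfiable

Constraints 4, 15, and 16 give a − b ≥ -3, b − e ≥ 0, e − a ≥ 5.
Adding all 3 inequalities: the left sides telescope to 0, and the right sides sum to (-3) + 0 + 5 = 2. So 0 ≥ 2, which is false.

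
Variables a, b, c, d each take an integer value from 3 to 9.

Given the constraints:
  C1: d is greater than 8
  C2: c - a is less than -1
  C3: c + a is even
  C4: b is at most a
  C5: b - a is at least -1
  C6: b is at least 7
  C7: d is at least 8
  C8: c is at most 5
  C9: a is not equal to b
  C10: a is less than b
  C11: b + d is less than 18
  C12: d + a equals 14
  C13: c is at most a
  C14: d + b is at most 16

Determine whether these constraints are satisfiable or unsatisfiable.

From constraint 7: d ≥ 8. From constraints 4 and 6: a ≥ b ≥ 7. Hence d + a ≥ 15. But constraint 12 requires d + a = 14, and 14 < 15. Contradiction.

Unsatisfiable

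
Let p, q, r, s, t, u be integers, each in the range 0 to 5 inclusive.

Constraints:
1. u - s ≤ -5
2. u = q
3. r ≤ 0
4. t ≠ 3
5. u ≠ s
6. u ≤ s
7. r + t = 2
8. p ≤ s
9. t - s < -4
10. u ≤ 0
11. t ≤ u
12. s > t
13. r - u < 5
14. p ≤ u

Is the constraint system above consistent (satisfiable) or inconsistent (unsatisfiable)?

Unsatisfiable

From constraint 3: r ≤ 0. From constraints 10 and 11: t ≤ u ≤ 0. Hence r + t ≤ 0. But constraint 7 requires r + t = 2, and 2 > 0. Contradiction.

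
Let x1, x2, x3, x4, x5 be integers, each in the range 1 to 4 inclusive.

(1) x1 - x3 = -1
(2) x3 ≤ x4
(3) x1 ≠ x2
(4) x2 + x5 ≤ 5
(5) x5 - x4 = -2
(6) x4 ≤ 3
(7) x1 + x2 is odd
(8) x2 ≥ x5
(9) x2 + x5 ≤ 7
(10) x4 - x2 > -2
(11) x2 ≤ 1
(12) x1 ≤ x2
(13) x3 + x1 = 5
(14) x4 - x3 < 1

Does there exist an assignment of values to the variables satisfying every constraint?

Unsatisfiable

From constraints 2 and 6: x3 ≤ x4 ≤ 3. From constraints 11 and 12: x1 ≤ x2 ≤ 1. Hence x3 + x1 ≤ 4. But constraint 13 requires x3 + x1 = 5, and 5 > 4. Contradiction.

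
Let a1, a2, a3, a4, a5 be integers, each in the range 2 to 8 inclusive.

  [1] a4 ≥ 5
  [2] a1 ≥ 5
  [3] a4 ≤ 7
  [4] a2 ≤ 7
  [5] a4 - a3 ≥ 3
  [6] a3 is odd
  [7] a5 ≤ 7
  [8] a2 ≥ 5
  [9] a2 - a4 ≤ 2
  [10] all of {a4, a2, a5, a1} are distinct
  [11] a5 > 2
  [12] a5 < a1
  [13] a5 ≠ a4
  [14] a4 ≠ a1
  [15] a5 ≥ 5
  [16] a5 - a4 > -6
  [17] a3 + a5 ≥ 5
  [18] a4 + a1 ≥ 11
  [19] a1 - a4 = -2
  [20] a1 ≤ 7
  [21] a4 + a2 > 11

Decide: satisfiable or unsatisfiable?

Constraints 1, 2, 3, 4, 7, 8, 15, and 20 confine each of a4, a2, a5, a1 to the 3 values {5, …, 7}.
Constraint 10 requires all 4 of them to be distinct, but only 3 values are available — impossible by the pigeonhole principle.

Unsatisfiable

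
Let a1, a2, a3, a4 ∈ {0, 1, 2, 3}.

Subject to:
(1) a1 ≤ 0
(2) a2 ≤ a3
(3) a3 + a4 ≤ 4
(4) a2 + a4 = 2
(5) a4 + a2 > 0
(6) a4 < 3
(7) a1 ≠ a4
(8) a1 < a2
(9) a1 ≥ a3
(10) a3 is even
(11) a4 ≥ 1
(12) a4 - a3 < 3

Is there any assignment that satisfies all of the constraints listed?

Unsatisfiable

Constraints 2, 8, and 9 give a2 ≤ a3, a3 ≤ a1, a1 < a2. Chaining: a2 ≤ a3 ≤ a1 < a2, which forces a2 < a2 — impossible.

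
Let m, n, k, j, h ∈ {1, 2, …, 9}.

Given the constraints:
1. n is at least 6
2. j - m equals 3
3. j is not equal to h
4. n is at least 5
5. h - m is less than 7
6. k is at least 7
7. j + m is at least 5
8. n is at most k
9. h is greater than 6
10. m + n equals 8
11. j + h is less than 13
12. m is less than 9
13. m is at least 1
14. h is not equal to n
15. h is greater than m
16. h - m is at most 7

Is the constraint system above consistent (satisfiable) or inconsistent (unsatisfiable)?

Take m = 2, n = 6, k = 7, j = 5, h = 7. Then constraint 2: j - m = 3; constraint 5: h - m = 5; constraint 7: j + m = 7, and every other listed constraint is also met.

Satisfiable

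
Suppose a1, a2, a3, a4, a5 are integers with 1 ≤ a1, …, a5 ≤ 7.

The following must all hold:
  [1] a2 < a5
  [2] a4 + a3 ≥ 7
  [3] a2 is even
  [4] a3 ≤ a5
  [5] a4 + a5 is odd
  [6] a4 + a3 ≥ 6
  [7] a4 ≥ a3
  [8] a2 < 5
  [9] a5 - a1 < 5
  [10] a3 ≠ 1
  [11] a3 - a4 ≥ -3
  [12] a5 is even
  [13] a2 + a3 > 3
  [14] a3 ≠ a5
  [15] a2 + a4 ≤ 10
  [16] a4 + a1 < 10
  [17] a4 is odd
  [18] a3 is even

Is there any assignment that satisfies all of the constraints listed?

Setting (a1, a2, a3, a4, a5) = (2, 4, 2, 5, 6) satisfies everything: constraint 2: a4 + a3 = 7; constraint 6: a4 + a3 = 7; constraint 9: a5 - a1 = 4, and the others follow.

Satisfiable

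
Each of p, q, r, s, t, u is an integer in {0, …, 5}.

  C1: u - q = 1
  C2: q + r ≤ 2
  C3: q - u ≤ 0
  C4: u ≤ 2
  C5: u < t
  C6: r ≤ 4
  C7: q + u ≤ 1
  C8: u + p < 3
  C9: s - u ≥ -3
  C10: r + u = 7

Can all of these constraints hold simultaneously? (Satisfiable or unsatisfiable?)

From constraint 6: r ≤ 4. From constraint 4: u ≤ 2. Hence r + u ≤ 6. But constraint 10 requires r + u = 7, and 7 > 6. Contradiction.

Unsatisfiable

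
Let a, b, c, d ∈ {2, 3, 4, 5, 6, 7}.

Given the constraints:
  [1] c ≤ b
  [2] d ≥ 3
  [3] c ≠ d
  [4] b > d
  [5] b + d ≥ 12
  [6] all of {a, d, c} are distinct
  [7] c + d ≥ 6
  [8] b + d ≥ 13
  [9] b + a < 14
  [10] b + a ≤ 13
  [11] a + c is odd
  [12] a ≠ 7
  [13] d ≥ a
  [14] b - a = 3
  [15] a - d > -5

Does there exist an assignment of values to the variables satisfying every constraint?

Take a = 4, b = 7, c = 3, d = 6. Then constraint 5: b + d = 13; constraint 7: c + d = 9, and every other listed constraint is also met.

Satisfiable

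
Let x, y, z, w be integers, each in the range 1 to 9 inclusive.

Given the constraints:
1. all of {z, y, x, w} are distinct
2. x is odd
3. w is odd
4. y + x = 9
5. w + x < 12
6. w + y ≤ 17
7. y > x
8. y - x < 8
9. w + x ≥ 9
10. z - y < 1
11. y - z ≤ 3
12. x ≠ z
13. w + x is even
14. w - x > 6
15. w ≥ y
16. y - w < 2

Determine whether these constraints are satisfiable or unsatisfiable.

Satisfiable

The assignment x = 1, y = 8, z = 7, w = 9 works:
  constraint 4 holds since y + x = 9.
  constraint 5 holds since w + x = 10.
  constraint 6 holds since w + y = 17.
The rest check out directly.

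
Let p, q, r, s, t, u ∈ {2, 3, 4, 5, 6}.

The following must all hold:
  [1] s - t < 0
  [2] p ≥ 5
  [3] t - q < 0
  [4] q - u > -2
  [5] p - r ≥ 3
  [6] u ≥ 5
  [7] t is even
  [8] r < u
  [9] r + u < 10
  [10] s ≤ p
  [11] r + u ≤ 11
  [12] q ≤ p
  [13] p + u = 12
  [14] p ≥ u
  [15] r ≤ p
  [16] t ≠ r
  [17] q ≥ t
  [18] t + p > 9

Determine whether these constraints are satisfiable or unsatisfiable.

Setting (p, q, r, s, t, u) = (6, 6, 2, 3, 4, 6) satisfies everything: constraint 1: s - t = -1; constraint 3: t - q = -2, and the others follow.

Satisfiable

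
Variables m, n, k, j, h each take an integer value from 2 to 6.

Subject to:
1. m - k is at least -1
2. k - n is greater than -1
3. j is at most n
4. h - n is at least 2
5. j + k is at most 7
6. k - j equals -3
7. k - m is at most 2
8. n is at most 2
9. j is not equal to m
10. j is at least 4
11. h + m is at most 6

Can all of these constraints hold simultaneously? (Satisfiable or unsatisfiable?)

Unsatisfiable

From constraints 3 and 10: n ≥ j and j ≥ 4, so n ≥ 4. From constraint 8: n ≤ 2. But 2 < 4, so no value of n works.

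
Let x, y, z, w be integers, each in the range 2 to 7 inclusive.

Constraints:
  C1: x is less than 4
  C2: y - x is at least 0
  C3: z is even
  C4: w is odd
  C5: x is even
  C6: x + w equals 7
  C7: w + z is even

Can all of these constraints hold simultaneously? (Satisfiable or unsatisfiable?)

Constraint 4 makes w odd and constraint 3 makes z even, so w + z must be odd. Constraint 7 says w + z is even — contradiction.

Unsatisfiable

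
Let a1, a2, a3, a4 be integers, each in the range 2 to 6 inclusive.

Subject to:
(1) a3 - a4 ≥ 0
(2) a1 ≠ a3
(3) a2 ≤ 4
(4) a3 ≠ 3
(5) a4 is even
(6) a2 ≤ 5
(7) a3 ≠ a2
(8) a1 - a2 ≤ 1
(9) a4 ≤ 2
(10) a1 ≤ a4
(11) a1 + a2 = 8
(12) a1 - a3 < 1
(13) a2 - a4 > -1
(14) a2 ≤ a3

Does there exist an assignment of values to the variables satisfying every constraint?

From constraints 9 and 10: a1 ≤ a4 ≤ 2. From constraint 3: a2 ≤ 4. Hence a1 + a2 ≤ 6. But constraint 11 requires a1 + a2 = 8, and 8 > 6. Contradiction.

Unsatisfiable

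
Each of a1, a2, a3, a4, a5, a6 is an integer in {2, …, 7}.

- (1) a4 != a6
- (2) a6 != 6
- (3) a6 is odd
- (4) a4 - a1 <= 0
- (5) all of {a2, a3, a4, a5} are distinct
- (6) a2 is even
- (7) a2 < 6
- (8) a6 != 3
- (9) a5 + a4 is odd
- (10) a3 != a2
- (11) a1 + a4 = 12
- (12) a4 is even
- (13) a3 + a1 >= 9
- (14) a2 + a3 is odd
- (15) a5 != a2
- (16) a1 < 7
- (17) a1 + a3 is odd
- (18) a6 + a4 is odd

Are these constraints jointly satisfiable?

One satisfying assignment is a1 = 6, a2 = 2, a3 = 5, a4 = 6, a5 = 3, a6 = 5.
For the less obvious constraints — constraint 4: a4 - a1 = 0; constraint 11: a1 + a4 = 12; constraint 13: a3 + a1 = 11 — and the others hold by inspection.

Satisfiable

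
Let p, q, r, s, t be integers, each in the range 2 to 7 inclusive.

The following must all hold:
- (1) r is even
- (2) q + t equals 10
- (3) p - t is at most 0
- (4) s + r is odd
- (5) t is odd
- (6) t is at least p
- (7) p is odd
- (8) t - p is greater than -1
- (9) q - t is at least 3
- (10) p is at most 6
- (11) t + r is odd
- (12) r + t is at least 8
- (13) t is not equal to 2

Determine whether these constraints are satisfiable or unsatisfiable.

Satisfiable

Setting (p, q, r, s, t) = (3, 7, 6, 7, 3) satisfies everything: constraint 2: q + t = 10; constraint 3: p - t = 0, and the others follow.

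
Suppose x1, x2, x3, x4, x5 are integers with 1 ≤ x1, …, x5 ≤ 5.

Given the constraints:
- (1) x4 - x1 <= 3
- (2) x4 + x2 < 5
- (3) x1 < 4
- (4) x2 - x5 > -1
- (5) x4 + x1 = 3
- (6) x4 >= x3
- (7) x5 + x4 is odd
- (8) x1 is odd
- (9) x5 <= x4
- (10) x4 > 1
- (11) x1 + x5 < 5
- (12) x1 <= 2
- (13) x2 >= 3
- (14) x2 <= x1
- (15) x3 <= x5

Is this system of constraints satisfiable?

From constraints 13 and 14: x1 ≥ x2 and x2 ≥ 3, so x1 ≥ 3. From constraint 12: x1 ≤ 2. But 2 < 3, so no value of x1 works.

Unsatisfiable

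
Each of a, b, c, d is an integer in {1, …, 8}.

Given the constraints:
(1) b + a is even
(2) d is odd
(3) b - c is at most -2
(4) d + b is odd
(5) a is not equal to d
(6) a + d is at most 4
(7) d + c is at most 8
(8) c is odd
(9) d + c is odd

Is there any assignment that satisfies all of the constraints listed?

Unsatisfiable

Constraint 2 makes d odd and constraint 8 makes c odd, so d + c must be even. Constraint 9 says d + c is odd — contradiction.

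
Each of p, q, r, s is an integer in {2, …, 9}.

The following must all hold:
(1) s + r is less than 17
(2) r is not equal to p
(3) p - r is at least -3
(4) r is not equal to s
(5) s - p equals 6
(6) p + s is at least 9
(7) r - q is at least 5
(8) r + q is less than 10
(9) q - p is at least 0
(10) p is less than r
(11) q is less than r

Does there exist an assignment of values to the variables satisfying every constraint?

Constraints 3, 7, and 9 give r − q ≥ 5, q − p ≥ 0, p − r ≥ -3.
Adding all 3 inequalities: the left sides telescope to 0, and the right sides sum to 5 + 0 + (-3) = 2. So 0 ≥ 2, which is false.

Unsatisfiable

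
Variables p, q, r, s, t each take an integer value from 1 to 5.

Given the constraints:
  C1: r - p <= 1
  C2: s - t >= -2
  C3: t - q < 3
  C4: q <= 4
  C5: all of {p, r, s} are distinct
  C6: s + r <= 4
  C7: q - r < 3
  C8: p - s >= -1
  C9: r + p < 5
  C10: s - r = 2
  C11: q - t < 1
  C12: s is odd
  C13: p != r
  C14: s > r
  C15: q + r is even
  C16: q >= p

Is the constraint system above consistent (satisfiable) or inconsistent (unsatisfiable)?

The assignment p = 2, q = 3, r = 1, s = 3, t = 4 works:
  constraint 1 holds since r - p = -1.
  constraint 2 holds since s - t = -1.
  constraint 3 holds since t - q = 1.
The rest check out directly.

Satisfiable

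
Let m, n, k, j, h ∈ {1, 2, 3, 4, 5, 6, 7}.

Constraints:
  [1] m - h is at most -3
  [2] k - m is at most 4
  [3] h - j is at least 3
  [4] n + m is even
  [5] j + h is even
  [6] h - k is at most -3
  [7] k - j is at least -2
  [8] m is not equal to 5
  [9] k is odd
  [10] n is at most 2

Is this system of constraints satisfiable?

Unsatisfiable

Constraints 1, 2, and 6 give m − k ≥ -4, k − h ≥ 3, h − m ≥ 3.
Adding all 3 inequalities: the left sides telescope to 0, and the right sides sum to (-4) + 3 + 3 = 2. So 0 ≥ 2, which is false.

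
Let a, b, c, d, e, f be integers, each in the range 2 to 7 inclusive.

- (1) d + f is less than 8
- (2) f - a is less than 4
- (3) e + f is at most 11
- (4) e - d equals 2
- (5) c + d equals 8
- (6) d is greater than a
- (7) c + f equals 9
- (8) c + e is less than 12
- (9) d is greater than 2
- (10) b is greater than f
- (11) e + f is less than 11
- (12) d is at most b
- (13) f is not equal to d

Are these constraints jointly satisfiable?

Satisfiable

Take a = 2, b = 7, c = 5, d = 3, e = 5, f = 4. Then constraint 1: d + f = 7; constraint 2: f - a = 2; constraint 3: e + f = 9, and every other listed constraint is also met.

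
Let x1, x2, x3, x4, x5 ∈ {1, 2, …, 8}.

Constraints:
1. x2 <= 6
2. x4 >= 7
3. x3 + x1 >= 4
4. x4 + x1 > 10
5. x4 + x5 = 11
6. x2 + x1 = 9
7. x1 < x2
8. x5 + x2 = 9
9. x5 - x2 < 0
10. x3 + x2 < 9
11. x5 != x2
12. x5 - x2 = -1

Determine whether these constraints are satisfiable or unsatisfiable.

Satisfiable

One satisfying assignment is x1 = 4, x2 = 5, x3 = 1, x4 = 7, x5 = 4.
For the less obvious constraints — constraint 3: x3 + x1 = 5; constraint 4: x4 + x1 = 11; constraint 5: x4 + x5 = 11 — and the others hold by inspection.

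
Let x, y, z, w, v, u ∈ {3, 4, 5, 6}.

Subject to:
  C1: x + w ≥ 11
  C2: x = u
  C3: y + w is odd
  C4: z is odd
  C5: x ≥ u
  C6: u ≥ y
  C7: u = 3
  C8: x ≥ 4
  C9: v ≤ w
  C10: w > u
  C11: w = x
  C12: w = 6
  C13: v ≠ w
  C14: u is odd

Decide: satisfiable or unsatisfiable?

Unsatisfiable

Constraint 12 fixes w = 6 and constraint 7 fixes u = 3. Constraints 2 and 11 give w = x = u, so w = u. But 6 ≠ 3 — contradiction.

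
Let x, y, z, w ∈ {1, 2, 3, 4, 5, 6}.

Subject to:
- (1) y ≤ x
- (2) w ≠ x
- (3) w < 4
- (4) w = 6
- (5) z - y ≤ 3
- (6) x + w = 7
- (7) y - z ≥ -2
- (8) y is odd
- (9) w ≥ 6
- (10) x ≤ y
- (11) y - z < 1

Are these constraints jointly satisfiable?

From constraint 9: w ≥ 6. From constraint 3: w ≤ 3. But 3 < 6, so no value of w works.

Unsatisfiable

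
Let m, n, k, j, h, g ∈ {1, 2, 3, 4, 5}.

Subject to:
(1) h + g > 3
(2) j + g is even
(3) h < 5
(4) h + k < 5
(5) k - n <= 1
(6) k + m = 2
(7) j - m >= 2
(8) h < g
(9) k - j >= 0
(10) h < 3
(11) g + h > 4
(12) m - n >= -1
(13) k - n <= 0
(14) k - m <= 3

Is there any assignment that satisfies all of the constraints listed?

Constraints 7, 9, 12, and 13 give j − m ≥ 2, m − n ≥ -1, n − k ≥ 0, k − j ≥ 0.
Adding all 4 inequalities: the left sides telescope to 0, and the right sides sum to 2 + (-1) + 0 + 0 = 1. So 0 ≥ 1, which is false.

Unsatisfiable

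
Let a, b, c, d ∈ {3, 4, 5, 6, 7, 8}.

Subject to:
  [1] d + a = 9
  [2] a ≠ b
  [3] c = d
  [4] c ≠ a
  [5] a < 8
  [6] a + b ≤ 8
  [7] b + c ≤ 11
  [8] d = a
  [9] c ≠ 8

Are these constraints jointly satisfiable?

From constraints 3 and 8, c = d = a, so c = a. But constraint 4 says c ≠ a. Contradiction.

Unsatisfiable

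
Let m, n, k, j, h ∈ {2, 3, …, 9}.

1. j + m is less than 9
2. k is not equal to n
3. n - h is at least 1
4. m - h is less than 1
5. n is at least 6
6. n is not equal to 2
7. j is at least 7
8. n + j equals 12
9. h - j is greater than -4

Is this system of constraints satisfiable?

Unsatisfiable

From constraint 5: n ≥ 6. From constraint 7: j ≥ 7. Hence n + j ≥ 13. But constraint 8 requires n + j = 12, and 12 < 13. Contradiction.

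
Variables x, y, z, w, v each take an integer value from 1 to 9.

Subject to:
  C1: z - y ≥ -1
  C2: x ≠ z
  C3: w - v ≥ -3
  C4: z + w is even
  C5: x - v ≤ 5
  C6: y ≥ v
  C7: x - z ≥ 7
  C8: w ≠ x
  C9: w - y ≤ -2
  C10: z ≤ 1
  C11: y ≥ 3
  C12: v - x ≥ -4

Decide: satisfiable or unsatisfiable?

Constraints 1, 3, 7, 9, and 12 give v − x ≥ -4, x − z ≥ 7, z − y ≥ -1, y − w ≥ 2, w − v ≥ -3.
Adding all 5 inequalities: the left sides telescope to 0, and the right sides sum to (-4) + 7 + (-1) + 2 + (-3) = 1. So 0 ≥ 1, which is false.

Unsatisfiable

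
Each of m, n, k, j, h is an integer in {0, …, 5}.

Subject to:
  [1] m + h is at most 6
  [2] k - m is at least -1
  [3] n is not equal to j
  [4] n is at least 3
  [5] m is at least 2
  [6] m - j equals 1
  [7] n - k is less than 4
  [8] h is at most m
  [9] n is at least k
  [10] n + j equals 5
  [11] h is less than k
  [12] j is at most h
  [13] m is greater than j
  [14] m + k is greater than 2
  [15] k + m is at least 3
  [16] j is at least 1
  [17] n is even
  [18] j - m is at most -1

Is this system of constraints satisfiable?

Setting (m, n, k, j, h) = (2, 4, 3, 1, 1) satisfies everything: constraint 1: m + h = 3; constraint 2: k - m = 1, and the others follow.

Satisfiable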